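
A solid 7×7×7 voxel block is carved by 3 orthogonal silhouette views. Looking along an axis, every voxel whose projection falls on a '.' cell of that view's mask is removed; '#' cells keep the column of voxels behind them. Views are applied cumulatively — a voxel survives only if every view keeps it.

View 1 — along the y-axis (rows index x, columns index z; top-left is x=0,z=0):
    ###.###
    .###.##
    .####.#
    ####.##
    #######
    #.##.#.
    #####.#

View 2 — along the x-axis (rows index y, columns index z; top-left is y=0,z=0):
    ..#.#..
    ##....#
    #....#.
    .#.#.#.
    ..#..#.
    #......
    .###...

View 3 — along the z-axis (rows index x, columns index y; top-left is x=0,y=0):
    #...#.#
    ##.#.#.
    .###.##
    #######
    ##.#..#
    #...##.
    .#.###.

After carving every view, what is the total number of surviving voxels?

56 voxels

before carving: 343 voxels (7×7×7)
step 1: project along y, AND mask (39/49) → |grid| = 273
step 2: project along x, AND mask (16/49) → |grid| = 91
step 3: project along z, AND mask (30/49) → |grid| = 56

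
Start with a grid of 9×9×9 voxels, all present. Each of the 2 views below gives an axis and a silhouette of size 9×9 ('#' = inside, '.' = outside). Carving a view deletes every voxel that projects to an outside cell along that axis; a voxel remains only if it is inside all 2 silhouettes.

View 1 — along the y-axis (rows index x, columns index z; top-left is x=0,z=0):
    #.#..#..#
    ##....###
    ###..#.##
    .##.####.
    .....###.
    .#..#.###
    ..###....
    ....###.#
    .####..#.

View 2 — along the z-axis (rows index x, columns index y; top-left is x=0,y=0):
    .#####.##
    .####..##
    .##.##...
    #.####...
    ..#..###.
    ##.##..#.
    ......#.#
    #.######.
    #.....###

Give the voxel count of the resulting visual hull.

start: 9×9×9 = 729 voxels
[1] y-view keeps 41 columns → grid now 369
[2] z-view keeps 44 columns → grid now 203

|visual hull| = 203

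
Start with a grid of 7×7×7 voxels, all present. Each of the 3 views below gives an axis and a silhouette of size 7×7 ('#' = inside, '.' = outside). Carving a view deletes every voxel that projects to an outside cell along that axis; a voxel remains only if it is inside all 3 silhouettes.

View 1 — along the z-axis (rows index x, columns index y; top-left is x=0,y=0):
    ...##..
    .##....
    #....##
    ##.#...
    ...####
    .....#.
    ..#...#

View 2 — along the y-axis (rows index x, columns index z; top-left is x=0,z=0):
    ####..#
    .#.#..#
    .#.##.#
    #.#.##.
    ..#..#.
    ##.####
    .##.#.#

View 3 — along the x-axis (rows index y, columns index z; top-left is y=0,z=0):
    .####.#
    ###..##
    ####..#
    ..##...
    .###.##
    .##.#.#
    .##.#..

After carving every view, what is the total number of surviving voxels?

start: 7×7×7 = 343 voxels
[1] z-view keeps 17 columns → grid now 119
[2] y-view keeps 28 columns → grid now 62
[3] x-view keeps 29 columns → grid now 40

|visual hull| = 40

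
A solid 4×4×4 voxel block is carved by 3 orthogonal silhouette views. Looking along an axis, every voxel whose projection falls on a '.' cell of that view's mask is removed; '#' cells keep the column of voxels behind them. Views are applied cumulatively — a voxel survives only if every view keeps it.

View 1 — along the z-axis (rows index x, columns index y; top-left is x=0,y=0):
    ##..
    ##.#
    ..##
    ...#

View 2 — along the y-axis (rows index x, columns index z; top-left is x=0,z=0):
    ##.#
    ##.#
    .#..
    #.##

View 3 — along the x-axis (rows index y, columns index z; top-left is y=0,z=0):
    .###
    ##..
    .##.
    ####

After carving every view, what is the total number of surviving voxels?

full grid |V| = 64
after view 1 [z-axis, 8 of 16 cells solid] → remaining = 32
after view 2 [y-axis, 10 of 16 cells solid] → remaining = 20
after view 3 [x-axis, 11 of 16 cells solid] → remaining = 16

16 voxels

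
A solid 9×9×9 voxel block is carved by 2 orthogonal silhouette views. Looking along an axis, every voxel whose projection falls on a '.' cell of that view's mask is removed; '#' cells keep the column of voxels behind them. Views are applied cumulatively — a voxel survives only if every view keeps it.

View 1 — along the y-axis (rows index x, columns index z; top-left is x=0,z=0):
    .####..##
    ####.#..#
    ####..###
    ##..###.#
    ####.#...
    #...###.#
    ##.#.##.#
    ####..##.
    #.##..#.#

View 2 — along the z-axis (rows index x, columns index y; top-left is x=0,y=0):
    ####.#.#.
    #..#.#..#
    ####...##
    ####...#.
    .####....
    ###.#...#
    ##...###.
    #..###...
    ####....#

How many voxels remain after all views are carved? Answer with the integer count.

full grid |V| = 729
carve view 1 (along y, XZ-mask fill 52/81): 468 voxels remain
carve view 2 (along z, XY-mask fill 44/81): 256 voxels remain

|visual hull| = 256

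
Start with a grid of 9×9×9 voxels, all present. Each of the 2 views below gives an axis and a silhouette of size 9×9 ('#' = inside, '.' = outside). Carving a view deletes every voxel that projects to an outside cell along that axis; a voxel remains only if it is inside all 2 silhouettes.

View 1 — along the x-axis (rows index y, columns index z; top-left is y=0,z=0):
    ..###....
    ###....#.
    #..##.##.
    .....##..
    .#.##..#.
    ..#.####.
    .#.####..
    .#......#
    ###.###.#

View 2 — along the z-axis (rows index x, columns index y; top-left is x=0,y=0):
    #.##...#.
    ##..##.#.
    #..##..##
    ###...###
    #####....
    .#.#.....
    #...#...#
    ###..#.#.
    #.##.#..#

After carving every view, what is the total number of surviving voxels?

|visual hull| = 153

start: 9×9×9 = 729 voxels
after view 1 [x-axis, 37 of 81 cells solid] → remaining = 333
after view 2 [z-axis, 40 of 81 cells solid] → remaining = 153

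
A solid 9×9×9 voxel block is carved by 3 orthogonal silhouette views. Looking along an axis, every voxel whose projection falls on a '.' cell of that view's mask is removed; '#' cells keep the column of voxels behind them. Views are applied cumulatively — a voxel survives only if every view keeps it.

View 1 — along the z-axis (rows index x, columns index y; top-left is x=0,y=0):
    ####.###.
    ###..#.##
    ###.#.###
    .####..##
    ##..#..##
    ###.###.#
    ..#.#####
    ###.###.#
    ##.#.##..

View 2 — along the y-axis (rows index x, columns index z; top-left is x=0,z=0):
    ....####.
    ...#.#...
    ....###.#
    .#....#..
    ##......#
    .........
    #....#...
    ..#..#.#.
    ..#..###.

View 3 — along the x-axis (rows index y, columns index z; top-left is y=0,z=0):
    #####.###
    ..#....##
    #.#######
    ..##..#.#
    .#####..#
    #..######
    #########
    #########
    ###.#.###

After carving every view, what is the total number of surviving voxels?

|visual hull| = 109

initial block: 9^3 = 729
  1. axis=2 (XY plane), |mask|=56  ⇒  voxels=504
  2. axis=1 (XZ plane), |mask|=24  ⇒  voxels=148
  3. axis=0 (YZ plane), |mask|=61  ⇒  voxels=109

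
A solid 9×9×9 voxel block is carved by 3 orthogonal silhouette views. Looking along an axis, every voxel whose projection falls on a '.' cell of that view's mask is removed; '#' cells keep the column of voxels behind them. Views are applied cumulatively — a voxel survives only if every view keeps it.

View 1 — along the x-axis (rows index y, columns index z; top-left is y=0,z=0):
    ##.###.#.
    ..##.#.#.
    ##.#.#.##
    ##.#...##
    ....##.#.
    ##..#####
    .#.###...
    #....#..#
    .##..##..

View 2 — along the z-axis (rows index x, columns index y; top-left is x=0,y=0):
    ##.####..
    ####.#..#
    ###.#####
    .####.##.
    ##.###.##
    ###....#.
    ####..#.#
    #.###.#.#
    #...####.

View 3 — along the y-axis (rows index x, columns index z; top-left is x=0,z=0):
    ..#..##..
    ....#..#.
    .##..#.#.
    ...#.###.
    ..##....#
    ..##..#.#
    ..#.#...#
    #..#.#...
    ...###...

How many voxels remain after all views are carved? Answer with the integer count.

initial block: 9^3 = 729
[1] x-view keeps 42 columns → grid now 378
[2] z-view keeps 54 columns → grid now 254
[3] y-view keeps 29 columns → grid now 90

|visual hull| = 90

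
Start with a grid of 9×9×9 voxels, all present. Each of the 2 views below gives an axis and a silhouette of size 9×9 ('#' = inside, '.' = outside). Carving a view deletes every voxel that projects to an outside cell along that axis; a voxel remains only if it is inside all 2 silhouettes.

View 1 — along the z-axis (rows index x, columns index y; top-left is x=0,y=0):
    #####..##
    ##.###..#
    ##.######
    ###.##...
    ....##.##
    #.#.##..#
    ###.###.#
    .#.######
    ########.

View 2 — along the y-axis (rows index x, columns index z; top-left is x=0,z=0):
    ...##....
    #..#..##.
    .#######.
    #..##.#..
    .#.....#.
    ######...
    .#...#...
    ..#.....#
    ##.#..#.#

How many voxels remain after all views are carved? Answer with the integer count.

220 voxels

before carving: 729 voxels (9×9×9)
  1. axis=2 (XY plane), |mask|=57  ⇒  voxels=513
  2. axis=1 (XZ plane), |mask|=34  ⇒  voxels=220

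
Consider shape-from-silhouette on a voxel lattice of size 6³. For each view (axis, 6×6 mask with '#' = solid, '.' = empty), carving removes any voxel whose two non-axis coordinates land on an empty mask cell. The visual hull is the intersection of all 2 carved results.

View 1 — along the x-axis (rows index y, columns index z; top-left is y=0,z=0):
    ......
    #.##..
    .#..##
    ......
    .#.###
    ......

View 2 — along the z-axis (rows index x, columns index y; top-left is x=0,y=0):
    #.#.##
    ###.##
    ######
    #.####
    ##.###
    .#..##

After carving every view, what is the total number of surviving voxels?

full grid |V| = 216
carve view 1 (along x, YZ-mask fill 10/36): 60 voxels remain
carve view 2 (along z, XY-mask fill 28/36): 48 voxels remain

48 voxels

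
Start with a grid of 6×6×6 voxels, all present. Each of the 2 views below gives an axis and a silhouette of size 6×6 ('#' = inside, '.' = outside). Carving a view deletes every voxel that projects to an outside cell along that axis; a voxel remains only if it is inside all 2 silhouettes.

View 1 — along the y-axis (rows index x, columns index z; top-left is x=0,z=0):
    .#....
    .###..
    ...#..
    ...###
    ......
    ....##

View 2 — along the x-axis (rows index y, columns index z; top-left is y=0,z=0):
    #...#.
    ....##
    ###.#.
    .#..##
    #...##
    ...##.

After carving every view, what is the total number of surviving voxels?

|visual hull| = 26

full grid |V| = 216
[1] y-view keeps 10 columns → grid now 60
[2] x-view keeps 16 columns → grid now 26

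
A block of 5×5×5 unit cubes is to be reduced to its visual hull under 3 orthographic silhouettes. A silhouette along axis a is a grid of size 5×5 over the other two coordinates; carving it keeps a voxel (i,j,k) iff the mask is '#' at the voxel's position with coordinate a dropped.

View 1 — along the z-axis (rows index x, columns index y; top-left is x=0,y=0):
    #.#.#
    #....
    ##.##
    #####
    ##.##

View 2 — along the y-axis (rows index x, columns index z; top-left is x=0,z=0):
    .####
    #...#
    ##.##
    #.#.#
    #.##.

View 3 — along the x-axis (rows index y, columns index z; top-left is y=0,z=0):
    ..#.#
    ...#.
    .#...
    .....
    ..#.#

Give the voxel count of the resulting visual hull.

initial block: 5^3 = 125
V1 z: intersect with XY mask (17 set) -- 85 left
V2 y: intersect with XZ mask (16 set) -- 57 left
V3 x: intersect with YZ mask (6 set) -- 16 left

voxel count = 16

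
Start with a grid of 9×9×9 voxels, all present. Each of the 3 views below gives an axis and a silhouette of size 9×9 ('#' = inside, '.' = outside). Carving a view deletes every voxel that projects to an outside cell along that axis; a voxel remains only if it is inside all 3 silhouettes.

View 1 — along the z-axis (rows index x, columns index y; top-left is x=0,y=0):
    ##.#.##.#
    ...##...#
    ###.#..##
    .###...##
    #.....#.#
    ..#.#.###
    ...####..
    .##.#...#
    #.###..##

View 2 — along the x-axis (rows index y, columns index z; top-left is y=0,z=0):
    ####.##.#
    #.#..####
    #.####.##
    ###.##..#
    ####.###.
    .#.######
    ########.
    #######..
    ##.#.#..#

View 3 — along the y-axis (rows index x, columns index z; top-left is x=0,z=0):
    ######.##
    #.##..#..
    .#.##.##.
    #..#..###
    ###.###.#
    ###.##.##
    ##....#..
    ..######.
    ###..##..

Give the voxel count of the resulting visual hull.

170 voxels

full grid |V| = 729
V1 z: intersect with XY mask (42 set) -- 378 left
V2 x: intersect with YZ mask (60 set) -- 273 left
V3 y: intersect with XZ mask (50 set) -- 170 left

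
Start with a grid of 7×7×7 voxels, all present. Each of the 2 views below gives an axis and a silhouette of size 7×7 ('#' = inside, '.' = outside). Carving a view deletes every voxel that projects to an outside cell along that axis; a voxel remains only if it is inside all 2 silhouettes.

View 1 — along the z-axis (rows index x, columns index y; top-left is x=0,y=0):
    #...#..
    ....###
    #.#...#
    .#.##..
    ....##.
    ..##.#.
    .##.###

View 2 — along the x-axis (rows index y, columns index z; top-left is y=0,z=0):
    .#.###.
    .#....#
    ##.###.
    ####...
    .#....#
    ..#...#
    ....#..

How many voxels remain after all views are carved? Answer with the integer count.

56 voxels

initial block: 7^3 = 343
after view 1 [z-axis, 21 of 49 cells solid] → remaining = 147
after view 2 [x-axis, 20 of 49 cells solid] → remaining = 56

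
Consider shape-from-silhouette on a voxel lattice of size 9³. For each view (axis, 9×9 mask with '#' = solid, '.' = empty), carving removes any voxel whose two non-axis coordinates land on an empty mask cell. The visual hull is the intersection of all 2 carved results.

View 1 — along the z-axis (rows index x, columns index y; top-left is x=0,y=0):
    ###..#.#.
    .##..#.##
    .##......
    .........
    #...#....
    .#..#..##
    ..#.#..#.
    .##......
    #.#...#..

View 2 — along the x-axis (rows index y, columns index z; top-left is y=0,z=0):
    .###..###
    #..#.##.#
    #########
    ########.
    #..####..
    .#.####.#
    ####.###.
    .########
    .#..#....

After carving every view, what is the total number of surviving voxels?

start: 9×9×9 = 729 voxels
  1. axis=2 (XY plane), |mask|=26  ⇒  voxels=234
  2. axis=0 (YZ plane), |mask|=56  ⇒  voxels=167

|visual hull| = 167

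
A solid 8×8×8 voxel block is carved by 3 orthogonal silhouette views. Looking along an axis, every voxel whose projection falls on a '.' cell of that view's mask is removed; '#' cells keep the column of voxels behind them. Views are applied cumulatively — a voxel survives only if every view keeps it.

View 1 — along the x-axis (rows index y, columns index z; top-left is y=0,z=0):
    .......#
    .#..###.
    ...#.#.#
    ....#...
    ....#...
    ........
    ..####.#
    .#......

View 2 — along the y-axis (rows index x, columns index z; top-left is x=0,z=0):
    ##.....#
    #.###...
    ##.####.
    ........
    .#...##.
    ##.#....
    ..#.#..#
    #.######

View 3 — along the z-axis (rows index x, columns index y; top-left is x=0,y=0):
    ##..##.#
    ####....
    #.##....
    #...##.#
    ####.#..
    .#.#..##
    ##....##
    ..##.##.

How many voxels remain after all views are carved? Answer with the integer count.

|visual hull| = 30

initial block: 8^3 = 512
[1] x-view keeps 16 columns → grid now 128
[2] y-view keeps 29 columns → grid now 56
[3] z-view keeps 33 columns → grid now 30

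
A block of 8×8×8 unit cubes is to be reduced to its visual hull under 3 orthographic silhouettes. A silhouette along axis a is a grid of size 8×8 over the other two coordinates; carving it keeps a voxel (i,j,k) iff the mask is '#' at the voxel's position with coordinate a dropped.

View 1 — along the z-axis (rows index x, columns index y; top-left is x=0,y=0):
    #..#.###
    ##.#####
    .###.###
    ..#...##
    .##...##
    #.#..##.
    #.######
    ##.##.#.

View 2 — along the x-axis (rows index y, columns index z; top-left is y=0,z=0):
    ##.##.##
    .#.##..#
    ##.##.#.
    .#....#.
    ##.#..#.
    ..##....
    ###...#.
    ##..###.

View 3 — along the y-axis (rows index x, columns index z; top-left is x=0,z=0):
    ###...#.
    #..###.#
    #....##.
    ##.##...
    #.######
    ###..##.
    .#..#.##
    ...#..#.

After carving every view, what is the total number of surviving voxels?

before carving: 512 voxels (8×8×8)
V1 z: intersect with XY mask (41 set) -- 328 left
V2 x: intersect with YZ mask (32 set) -- 165 left
V3 y: intersect with XZ mask (34 set) -- 92 left

|visual hull| = 92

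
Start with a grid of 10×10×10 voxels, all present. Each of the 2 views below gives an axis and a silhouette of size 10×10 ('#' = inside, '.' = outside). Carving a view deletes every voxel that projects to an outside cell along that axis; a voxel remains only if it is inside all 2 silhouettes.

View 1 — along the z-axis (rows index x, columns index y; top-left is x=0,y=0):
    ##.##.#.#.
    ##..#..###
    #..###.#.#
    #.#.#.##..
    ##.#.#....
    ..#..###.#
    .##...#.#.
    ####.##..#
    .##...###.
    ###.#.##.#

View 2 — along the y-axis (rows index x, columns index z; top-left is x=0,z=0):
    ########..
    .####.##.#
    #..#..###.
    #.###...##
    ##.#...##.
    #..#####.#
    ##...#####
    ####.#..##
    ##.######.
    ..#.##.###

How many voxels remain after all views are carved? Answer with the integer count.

start: 10×10×10 = 1000 voxels
step 1: project along z, AND mask (55/100) → |grid| = 550
step 2: project along y, AND mask (66/100) → |grid| = 364

|visual hull| = 364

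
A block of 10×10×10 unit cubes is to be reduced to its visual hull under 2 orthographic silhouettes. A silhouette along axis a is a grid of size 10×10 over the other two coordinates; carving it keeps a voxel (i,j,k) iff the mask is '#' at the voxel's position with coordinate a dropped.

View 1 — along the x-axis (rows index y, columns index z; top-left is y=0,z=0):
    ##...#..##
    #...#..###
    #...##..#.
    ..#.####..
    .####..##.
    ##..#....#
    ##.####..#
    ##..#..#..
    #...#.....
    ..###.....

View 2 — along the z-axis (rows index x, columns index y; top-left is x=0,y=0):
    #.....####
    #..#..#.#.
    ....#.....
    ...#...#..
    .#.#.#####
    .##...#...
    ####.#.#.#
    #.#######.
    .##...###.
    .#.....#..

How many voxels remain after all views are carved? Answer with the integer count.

voxel count = 199

full grid |V| = 1000
  1. axis=0 (YZ plane), |mask|=45  ⇒  voxels=450
  2. axis=2 (XY plane), |mask|=44  ⇒  voxels=199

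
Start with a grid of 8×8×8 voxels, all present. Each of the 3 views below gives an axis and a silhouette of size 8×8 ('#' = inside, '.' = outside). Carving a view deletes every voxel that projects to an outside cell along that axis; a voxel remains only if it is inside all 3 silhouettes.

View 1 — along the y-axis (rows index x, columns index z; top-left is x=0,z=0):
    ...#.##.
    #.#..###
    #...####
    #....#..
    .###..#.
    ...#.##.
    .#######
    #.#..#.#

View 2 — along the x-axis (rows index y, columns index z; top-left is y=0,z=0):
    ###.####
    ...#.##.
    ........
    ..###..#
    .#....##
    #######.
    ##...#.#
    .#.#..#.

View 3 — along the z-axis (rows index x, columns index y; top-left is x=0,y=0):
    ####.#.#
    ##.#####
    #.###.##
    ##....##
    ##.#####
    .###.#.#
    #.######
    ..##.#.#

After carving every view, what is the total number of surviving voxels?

|visual hull| = 104

full grid |V| = 512
carve view 1 (along y, XZ-mask fill 33/64): 264 voxels remain
carve view 2 (along x, YZ-mask fill 31/64): 130 voxels remain
carve view 3 (along z, XY-mask fill 46/64): 104 voxels remain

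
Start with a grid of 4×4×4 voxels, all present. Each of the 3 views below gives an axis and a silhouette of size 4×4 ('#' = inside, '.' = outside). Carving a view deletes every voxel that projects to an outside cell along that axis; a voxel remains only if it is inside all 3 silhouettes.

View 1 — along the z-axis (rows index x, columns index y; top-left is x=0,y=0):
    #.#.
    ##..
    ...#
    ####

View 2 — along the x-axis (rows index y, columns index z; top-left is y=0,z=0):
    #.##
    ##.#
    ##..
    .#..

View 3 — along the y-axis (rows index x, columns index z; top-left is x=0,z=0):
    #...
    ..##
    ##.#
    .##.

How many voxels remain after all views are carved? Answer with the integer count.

|visual hull| = 10

initial block: 4^3 = 64
V1 z: intersect with XY mask (9 set) -- 36 left
V2 x: intersect with YZ mask (9 set) -- 21 left
V3 y: intersect with XZ mask (8 set) -- 10 left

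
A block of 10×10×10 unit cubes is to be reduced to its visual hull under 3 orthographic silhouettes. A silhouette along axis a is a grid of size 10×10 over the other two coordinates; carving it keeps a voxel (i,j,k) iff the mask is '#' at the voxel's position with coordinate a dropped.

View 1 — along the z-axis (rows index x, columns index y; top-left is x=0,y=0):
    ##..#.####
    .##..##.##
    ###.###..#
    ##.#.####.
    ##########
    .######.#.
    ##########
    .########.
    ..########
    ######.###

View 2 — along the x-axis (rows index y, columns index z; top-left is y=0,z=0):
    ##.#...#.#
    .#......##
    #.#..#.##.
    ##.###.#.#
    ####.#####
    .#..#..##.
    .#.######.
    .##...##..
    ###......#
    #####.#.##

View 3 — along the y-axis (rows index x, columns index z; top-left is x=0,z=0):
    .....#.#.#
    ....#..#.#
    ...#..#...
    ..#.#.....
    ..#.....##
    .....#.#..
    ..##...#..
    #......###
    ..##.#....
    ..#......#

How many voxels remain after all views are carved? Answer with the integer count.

voxel count = 118

start: 10×10×10 = 1000 voxels
[1] z-view keeps 79 columns → grid now 790
[2] x-view keeps 56 columns → grid now 437
[3] y-view keeps 27 columns → grid now 118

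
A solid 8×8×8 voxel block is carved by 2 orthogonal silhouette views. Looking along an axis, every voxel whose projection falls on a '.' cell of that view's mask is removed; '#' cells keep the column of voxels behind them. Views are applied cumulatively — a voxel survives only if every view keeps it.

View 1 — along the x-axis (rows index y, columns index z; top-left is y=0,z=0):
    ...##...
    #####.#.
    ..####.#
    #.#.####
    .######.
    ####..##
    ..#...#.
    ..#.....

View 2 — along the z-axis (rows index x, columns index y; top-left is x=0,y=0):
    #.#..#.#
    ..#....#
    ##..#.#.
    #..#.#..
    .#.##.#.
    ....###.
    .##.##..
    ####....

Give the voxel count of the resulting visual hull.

start: 8×8×8 = 512 voxels
V1 x: intersect with YZ mask (34 set) -- 272 left
V2 z: intersect with XY mask (28 set) -- 126 left

voxel count = 126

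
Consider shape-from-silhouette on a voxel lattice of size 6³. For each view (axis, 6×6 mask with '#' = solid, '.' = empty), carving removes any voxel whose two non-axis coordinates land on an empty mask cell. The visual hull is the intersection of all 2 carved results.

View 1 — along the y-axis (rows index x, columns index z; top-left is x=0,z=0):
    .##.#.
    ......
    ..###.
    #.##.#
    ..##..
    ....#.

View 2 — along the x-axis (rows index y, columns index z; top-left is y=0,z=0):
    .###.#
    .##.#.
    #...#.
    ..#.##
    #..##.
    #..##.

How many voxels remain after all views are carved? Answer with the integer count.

before carving: 216 voxels (6×6×6)
step 1: project along y, AND mask (13/36) → |grid| = 78
step 2: project along x, AND mask (18/36) → |grid| = 43

remaining voxels: 43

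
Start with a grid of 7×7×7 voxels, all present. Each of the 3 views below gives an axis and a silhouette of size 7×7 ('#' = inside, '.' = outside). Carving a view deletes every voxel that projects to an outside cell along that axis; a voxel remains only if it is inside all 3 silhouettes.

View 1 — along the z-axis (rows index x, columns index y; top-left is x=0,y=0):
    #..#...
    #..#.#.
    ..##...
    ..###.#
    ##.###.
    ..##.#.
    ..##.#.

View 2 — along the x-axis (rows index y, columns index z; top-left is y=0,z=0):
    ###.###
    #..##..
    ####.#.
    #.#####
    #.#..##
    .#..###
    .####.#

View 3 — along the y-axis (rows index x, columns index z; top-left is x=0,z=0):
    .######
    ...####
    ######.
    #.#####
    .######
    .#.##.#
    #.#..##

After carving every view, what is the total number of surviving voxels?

before carving: 343 voxels (7×7×7)
step 1: project along z, AND mask (22/49) → |grid| = 154
step 2: project along x, AND mask (33/49) → |grid| = 112
step 3: project along y, AND mask (36/49) → |grid| = 84

voxel count = 84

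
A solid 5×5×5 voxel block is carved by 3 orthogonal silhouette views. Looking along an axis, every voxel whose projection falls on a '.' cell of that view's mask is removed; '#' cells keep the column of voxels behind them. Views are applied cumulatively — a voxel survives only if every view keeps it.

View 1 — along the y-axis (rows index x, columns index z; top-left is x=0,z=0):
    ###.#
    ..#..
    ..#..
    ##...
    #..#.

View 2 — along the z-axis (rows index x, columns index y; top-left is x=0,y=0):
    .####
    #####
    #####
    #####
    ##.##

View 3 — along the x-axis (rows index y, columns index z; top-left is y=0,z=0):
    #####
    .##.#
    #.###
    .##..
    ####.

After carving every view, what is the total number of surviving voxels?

initial block: 5^3 = 125
step 1: project along y, AND mask (10/25) → |grid| = 50
step 2: project along z, AND mask (23/25) → |grid| = 44
step 3: project along x, AND mask (18/25) → |grid| = 32

voxel count = 32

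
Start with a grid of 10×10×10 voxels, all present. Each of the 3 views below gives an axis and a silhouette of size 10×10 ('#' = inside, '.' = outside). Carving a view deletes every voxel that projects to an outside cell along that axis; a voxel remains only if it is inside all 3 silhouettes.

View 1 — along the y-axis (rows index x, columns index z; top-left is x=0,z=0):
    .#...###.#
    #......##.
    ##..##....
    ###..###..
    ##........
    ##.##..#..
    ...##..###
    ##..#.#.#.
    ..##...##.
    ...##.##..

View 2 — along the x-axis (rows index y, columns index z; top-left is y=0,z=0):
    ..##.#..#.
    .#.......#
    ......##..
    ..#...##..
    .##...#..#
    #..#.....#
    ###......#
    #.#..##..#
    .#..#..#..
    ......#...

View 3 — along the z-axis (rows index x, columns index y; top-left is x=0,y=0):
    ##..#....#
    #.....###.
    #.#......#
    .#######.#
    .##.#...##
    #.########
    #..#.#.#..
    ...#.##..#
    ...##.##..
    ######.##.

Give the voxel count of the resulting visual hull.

full grid |V| = 1000
V1 y: intersect with XZ mask (43 set) -- 430 left
V2 x: intersect with YZ mask (31 set) -- 126 left
V3 z: intersect with XY mask (53 set) -- 71 left

|visual hull| = 71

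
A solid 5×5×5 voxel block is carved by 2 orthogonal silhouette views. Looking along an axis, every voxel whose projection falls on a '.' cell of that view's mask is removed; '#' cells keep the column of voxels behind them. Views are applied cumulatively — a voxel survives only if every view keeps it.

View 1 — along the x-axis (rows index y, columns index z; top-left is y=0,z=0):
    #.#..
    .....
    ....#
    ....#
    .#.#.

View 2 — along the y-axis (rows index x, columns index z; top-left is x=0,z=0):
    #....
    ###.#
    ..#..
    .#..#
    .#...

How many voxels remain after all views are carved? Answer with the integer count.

full grid |V| = 125
after view 1 [x-axis, 6 of 25 cells solid] → remaining = 30
after view 2 [y-axis, 9 of 25 cells solid] → remaining = 11

voxel count = 11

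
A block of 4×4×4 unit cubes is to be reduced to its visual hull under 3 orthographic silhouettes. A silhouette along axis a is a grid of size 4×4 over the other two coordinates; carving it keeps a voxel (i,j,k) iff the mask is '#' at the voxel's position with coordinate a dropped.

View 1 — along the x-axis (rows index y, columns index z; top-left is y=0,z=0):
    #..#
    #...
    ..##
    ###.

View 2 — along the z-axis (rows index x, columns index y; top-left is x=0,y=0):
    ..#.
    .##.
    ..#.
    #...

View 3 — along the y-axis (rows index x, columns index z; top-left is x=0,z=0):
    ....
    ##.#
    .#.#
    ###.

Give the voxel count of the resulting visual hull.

voxel count = 4

before carving: 64 voxels (4×4×4)
  1. axis=0 (YZ plane), |mask|=8  ⇒  voxels=32
  2. axis=2 (XY plane), |mask|=5  ⇒  voxels=9
  3. axis=1 (XZ plane), |mask|=8  ⇒  voxels=4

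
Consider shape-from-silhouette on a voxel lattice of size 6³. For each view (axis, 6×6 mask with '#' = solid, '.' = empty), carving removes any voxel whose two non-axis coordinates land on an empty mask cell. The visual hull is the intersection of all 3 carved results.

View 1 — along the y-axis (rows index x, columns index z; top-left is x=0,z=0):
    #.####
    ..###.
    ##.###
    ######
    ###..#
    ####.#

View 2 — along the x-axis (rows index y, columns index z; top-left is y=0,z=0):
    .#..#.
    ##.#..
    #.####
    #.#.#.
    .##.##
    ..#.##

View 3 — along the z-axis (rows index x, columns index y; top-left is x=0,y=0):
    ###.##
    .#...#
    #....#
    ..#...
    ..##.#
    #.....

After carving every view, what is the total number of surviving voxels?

34 voxels

start: 6×6×6 = 216 voxels
carve view 1 (along y, XZ-mask fill 28/36): 168 voxels remain
carve view 2 (along x, YZ-mask fill 20/36): 92 voxels remain
carve view 3 (along z, XY-mask fill 14/36): 34 voxels remain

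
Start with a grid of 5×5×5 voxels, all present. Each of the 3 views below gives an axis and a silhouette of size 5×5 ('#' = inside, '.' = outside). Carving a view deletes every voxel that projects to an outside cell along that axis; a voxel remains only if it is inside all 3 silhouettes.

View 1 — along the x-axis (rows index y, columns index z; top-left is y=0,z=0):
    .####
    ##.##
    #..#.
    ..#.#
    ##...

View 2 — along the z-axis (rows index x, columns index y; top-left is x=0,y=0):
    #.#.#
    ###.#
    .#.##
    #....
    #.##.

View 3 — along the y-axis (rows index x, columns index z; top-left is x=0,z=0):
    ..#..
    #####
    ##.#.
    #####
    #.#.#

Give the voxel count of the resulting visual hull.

|visual hull| = 27

start: 5×5×5 = 125 voxels
  1. axis=0 (YZ plane), |mask|=14  ⇒  voxels=70
  2. axis=2 (XY plane), |mask|=14  ⇒  voxels=40
  3. axis=1 (XZ plane), |mask|=17  ⇒  voxels=27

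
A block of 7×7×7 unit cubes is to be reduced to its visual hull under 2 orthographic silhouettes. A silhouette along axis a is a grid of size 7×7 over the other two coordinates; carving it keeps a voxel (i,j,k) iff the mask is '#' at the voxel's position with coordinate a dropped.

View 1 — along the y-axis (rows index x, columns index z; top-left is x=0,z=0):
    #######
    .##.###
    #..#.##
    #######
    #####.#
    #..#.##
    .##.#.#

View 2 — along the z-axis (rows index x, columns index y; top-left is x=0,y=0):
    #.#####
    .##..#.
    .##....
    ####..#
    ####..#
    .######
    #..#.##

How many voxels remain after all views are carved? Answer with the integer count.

start: 7×7×7 = 343 voxels
after view 1 [y-axis, 37 of 49 cells solid] → remaining = 259
after view 2 [z-axis, 31 of 49 cells solid] → remaining = 170

voxel count = 170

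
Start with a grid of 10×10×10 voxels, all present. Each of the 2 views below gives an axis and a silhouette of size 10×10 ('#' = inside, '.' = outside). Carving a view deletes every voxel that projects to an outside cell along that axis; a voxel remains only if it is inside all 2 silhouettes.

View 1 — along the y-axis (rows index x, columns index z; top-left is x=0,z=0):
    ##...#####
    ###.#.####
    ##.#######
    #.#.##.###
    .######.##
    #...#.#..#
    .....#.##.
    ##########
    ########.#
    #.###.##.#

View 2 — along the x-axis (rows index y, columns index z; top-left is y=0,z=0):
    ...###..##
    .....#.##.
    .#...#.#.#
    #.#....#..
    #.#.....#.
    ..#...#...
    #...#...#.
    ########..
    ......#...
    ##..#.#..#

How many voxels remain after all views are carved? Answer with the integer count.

start: 10×10×10 = 1000 voxels
carve view 1 (along y, XZ-mask fill 72/100): 720 voxels remain
carve view 2 (along x, YZ-mask fill 37/100): 271 voxels remain

271 voxels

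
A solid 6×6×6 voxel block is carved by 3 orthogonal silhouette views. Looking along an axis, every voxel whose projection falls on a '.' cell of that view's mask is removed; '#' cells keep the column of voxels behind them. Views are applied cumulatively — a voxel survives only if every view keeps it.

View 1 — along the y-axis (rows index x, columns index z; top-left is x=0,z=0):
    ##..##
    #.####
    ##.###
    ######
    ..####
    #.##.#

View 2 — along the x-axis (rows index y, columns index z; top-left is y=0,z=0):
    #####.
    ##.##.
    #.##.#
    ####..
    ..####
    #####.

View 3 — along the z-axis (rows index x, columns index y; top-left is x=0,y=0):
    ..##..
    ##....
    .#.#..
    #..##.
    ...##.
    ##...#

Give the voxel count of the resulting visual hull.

start: 6×6×6 = 216 voxels
step 1: project along y, AND mask (28/36) → |grid| = 168
step 2: project along x, AND mask (26/36) → |grid| = 119
step 3: project along z, AND mask (14/36) → |grid| = 45

|visual hull| = 45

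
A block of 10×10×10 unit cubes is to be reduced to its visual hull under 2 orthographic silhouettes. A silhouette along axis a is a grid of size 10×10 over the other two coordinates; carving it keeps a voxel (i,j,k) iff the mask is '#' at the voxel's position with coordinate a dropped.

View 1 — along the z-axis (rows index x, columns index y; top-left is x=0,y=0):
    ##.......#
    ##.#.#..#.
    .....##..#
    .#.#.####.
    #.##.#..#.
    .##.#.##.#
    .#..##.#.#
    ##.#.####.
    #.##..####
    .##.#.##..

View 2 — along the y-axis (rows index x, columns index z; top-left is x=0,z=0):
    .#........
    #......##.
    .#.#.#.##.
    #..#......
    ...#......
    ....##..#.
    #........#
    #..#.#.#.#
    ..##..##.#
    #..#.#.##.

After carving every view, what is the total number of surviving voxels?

173 voxels

before carving: 1000 voxels (10×10×10)
carve view 1 (along z, XY-mask fill 52/100): 520 voxels remain
carve view 2 (along y, XZ-mask fill 32/100): 173 voxels remain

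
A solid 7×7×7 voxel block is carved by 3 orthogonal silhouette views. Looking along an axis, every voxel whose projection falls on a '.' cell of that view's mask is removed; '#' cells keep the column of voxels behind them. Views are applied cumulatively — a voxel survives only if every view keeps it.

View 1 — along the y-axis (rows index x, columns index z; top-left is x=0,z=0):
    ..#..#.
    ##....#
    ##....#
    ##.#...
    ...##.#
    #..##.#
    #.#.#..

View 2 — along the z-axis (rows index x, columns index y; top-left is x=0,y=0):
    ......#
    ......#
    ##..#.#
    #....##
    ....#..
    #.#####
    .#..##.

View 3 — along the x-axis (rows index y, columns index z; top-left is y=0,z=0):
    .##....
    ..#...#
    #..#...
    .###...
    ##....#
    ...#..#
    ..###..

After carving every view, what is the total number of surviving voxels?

remaining voxels: 21

start: 7×7×7 = 343 voxels
carve view 1 (along y, XZ-mask fill 21/49): 147 voxels remain
carve view 2 (along z, XY-mask fill 19/49): 62 voxels remain
carve view 3 (along x, YZ-mask fill 17/49): 21 voxels remain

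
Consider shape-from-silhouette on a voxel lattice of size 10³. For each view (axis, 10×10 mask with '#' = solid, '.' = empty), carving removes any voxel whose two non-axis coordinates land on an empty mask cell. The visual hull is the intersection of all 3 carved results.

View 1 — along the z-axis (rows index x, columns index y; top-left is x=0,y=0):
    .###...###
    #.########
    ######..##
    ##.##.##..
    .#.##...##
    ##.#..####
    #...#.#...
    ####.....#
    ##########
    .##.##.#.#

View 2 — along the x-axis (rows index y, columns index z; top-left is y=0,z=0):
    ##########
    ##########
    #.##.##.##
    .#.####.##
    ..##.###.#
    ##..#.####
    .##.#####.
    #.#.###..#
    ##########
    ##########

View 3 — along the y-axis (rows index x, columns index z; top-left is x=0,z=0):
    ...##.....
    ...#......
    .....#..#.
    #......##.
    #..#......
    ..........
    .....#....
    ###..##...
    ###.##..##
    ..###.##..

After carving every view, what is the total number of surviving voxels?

153 voxels

before carving: 1000 voxels (10×10×10)
after view 1 [z-axis, 65 of 100 cells solid] → remaining = 650
after view 2 [x-axis, 80 of 100 cells solid] → remaining = 529
after view 3 [y-axis, 28 of 100 cells solid] → remaining = 153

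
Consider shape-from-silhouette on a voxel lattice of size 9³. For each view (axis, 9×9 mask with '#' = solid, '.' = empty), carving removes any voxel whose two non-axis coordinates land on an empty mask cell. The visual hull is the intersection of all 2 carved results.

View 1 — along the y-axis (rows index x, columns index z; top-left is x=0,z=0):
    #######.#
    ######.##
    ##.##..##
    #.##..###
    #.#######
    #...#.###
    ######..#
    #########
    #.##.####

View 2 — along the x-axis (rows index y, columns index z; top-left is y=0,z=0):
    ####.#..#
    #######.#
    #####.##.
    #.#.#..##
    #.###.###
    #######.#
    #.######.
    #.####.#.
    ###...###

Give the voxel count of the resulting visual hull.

full grid |V| = 729
carve view 1 (along y, XZ-mask fill 64/81): 576 voxels remain
carve view 2 (along x, YZ-mask fill 60/81): 436 voxels remain

|visual hull| = 436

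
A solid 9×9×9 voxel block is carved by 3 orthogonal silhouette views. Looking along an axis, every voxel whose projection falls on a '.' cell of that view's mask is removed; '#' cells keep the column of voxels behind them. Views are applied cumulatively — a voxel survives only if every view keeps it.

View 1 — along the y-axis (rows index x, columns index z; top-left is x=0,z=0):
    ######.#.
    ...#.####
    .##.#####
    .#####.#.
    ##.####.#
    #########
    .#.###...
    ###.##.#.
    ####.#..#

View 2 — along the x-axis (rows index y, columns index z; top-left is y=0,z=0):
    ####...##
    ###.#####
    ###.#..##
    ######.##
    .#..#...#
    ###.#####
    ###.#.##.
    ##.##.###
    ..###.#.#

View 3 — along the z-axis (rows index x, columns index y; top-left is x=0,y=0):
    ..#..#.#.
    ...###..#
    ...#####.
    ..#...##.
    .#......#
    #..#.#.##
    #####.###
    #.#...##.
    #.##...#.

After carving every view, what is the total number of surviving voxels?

167 voxels

start: 9×9×9 = 729 voxels
V1 y: intersect with XZ mask (57 set) -- 513 left
V2 x: intersect with YZ mask (57 set) -- 354 left
V3 z: intersect with XY mask (38 set) -- 167 left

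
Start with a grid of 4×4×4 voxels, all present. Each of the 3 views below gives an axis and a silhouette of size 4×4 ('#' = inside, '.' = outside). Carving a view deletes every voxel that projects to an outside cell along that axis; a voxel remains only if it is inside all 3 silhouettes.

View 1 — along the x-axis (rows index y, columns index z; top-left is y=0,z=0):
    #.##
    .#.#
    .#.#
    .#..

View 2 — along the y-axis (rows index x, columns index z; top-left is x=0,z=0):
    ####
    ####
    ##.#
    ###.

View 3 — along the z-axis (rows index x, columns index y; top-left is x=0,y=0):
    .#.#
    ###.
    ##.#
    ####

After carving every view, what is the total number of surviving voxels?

initial block: 4^3 = 64
step 1: project along x, AND mask (8/16) → |grid| = 32
step 2: project along y, AND mask (14/16) → |grid| = 28
step 3: project along z, AND mask (12/16) → |grid| = 20

voxel count = 20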